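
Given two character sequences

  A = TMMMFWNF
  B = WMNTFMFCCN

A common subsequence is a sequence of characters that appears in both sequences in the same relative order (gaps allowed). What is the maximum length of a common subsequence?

4

Let dp[i][j] be the LCS length of the first i characters of A and the first j characters of B. dp[i][j] = dp[i-1][j-1]+1 when the i-th and j-th characters match, else max(dp[i-1][j], dp[i][j-1]).
    ·  W  M  N  T  F  M  F  C  C  N
 ·  0  0  0  0  0  0  0  0  0  0  0
 T  0  0  0  0  1  1  1  1  1  1  1
 M  0  0  1  1  1  1  2  2  2  2  2
 M  0  0  1  1  1  1  2  2  2  2  2
 M  0  0  1  1  1  1  2  2  2  2  2
 F  0  0  1  1  1  2  2  3  3  3  3
 W  0  1  1  1  1  2  2  3  3  3  3
 N  0  1  1  2  2  2  2  3  3  3  4
 F  0  1  1  2  2  3  3  3  3  3  4
dp[8][10] = 4. One LCS (by backtracking along matches): TMFN.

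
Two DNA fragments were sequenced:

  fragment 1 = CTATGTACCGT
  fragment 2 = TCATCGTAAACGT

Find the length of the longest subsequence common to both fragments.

Taking C at fragment 1[1]=fragment 2[2], then A at fragment 1[3]=fragment 2[3], then T at fragment 1[4]=fragment 2[4], then G at fragment 1[5]=fragment 2[6], then T at fragment 1[6]=fragment 2[7], then A at fragment 1[7]=fragment 2[10], then C at fragment 1[9]=fragment 2[11], then G at fragment 1[10]=fragment 2[12], then T at fragment 1[11]=fragment 2[13] gives a common subsequence of length 9. Since dp[11][13] = 9, nothing longer is possible.

9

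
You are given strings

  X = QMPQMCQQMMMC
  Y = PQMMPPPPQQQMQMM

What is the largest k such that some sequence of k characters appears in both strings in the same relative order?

9

Taking Q (X #1, Y #2); then M (X #2, Y #4); then P (X #3, Y #8); then Q (X #4, Y #9); then Q (X #7, Y #10); then Q (X #8, Y #11); then M (X #9, Y #12); then M (X #10, Y #14); then M (X #11, Y #15) gives a common subsequence of length 9. dp[12][15] = 9 confirms this is the maximum.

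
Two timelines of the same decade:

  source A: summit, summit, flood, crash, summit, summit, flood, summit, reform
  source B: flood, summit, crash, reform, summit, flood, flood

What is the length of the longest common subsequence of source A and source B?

Match summit (source A #1, source B #2), then summit (source A #2, source B #5), then flood (source A #3, source B #6), then flood (source A #7, source B #7) — 4 events in the same relative order in both. Since dp[9][7] = 4, nothing longer is possible.

4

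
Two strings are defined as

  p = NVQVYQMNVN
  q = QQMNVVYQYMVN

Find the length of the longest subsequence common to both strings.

Let dp[i][j] be the LCS length of the first i characters of p and the first j characters of q. dp[i][j] = dp[i-1][j-1]+1 when the i-th and j-th characters match, else max(dp[i-1][j], dp[i][j-1]).
    ·  Q  Q  M  N  V  V  Y  Q  Y  M  V  N
 ·  0  0  0  0  0  0  0  0  0  0  0  0  0
 N  0  0  0  0  1  1  1  1  1  1  1  1  1
 V  0  0  0  0  1  2  2  2  2  2  2  2  2
 Q  0  1  1  1  1  2  2  2  3  3  3  3  3
 V  0  1  1  1  1  2  3  3  3  3  3  4  4
 Y  0  1  1  1  1  2  3  4  4  4  4  4  4
 Q  0  1  2  2  2  2  3  4  5  5  5  5  5
 M  0  1  2  3  3  3  3  4  5  5  6  6  6
 N  0  1  2  3  4  4  4  4  5  5  6  6  7
 V  0  1  2  3  4  5  5  5  5  5  6  7  7
 N  0  1  2  3  4  5  5  5  5  5  6  7  8
dp[10][12] = 8. One LCS (by backtracking along matches): NVVYQMVN.

8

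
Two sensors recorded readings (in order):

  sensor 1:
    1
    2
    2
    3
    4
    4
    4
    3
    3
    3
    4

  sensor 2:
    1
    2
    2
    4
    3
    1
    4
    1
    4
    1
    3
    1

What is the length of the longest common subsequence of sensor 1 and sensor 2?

Let dp[i][j] be the LCS length of the first i values of sensor 1 and the first j values of sensor 2. dp[i][j] = dp[i-1][j-1]+1 when the i-th and j-th values match, else max(dp[i-1][j], dp[i][j-1]).
    ·  1  2  2  4  3  1  4  1  4  1  3  1
 ·  0  0  0  0  0  0  0  0  0  0  0  0  0
 1  0  1  1  1  1  1  1  1  1  1  1  1  1
 2  0  1  2  2  2  2  2  2  2  2  2  2  2
 2  0  1  2  3  3  3  3  3  3  3  3  3  3
 3  0  1  2  3  3  4  4  4  4  4  4  4  4
 4  0  1  2  3  4  4  4  5  5  5  5  5  5
 4  0  1  2  3  4  4  4  5  5  6  6  6  6
 4  0  1  2  3  4  4  4  5  5  6  6  6  6
 3  0  1  2  3  4  5  5  5  5  6  6  7  7
 3  0  1  2  3  4  5  5  5  5  6  6  7  7
 3  0  1  2  3  4  5  5  5  5  6  6  7  7
 4  0  1  2  3  4  5  5  6  6  6  6  7  7
dp[11][12] = 7. One LCS (by backtracking along matches): 1, 2, 2, 3, 4, 4, 3.

7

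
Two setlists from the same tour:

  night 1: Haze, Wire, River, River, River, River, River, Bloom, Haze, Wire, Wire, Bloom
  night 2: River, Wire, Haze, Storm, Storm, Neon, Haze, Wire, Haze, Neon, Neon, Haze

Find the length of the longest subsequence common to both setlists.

3

Match Haze (night 1 #1, night 2 #7), Wire (night 1 #2, night 2 #8), Haze (night 1 #9, night 2 #12) — 3 songs in the same relative order in both, and the DP table's final entry dp[12][12] is also 3, so no common subsequence is longer.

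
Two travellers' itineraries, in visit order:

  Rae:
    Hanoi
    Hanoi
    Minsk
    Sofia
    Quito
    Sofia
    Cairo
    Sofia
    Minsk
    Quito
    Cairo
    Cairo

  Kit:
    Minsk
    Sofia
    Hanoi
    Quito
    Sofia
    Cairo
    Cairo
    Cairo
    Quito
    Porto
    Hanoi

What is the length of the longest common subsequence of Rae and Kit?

7

Match Minsk (Rae #3, Kit #1), Sofia (Rae #4, Kit #2), Quito (Rae #5, Kit #4), Sofia (Rae #6, Kit #5), Cairo (Rae #7, Kit #6), Cairo (Rae #11, Kit #7), Cairo (Rae #12, Kit #8) — 7 stops in the same relative order in both. The LCS DP gives dp[12][11] = 7, so this is optimal.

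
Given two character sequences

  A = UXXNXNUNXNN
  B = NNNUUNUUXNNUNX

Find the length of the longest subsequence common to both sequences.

Match U [1,8], X [3,9], N [4,10], N [6,11], U [7,12], N [8,13], X [9,14] — 7 characters in the same relative order in both. The LCS DP gives dp[11][14] = 7, so this is optimal.

7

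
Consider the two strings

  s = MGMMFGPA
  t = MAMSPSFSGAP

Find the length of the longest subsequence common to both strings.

Match M at s[1]=t[1]; then M at s[3]=t[3]; then F at s[5]=t[7]; then G at s[6]=t[9]; then P at s[7]=t[11] — 5 characters in the same relative order in both, and the DP table's final entry dp[8][11] is also 5, so no common subsequence is longer.

5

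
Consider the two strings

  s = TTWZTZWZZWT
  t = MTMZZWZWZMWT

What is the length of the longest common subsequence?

Let dp[i][j] be the LCS length of the first i characters of s and the first j characters of t. dp[i][j] = dp[i-1][j-1]+1 when the i-th and j-th characters match, else max(dp[i-1][j], dp[i][j-1]).
    ·  M  T  M  Z  Z  W  Z  W  Z  M  W  T
 ·  0  0  0  0  0  0  0  0  0  0  0  0  0
 T  0  0  1  1  1  1  1  1  1  1  1  1  1
 T  0  0  1  1  1  1  1  1  1  1  1  1  2
 W  0  0  1  1  1  1  2  2  2  2  2  2  2
 Z  0  0  1  1  2  2  2  3  3  3  3  3  3
 T  0  0  1  1  2  2  2  3  3  3  3  3  4
 Z  0  0  1  1  2  3  3  3  3  4  4  4  4
 W  0  0  1  1  2  3  4  4  4  4  4  5  5
 Z  0  0  1  1  2  3  4  5  5  5  5  5  5
 Z  0  0  1  1  2  3  4  5  5  6  6  6  6
 W  0  0  1  1  2  3  4  5  6  6  6  7  7
 T  0  0  1  1  2  3  4  5  6  6  6  7  8
dp[11][12] = 8. One LCS (by backtracking along matches): TZZWZZWT.

8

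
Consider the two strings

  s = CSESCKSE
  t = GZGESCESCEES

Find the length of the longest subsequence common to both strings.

Let dp[i][j] be the LCS length of the first i characters of s and the first j characters of t. dp[i][j] = dp[i-1][j-1]+1 when the i-th and j-th characters match, else max(dp[i-1][j], dp[i][j-1]).
    ·  G  Z  G  E  S  C  E  S  C  E  E  S
 ·  0  0  0  0  0  0  0  0  0  0  0  0  0
 C  0  0  0  0  0  0  1  1  1  1  1  1  1
 S  0  0  0  0  0  1  1  1  2  2  2  2  2
 E  0  0  0  0  1  1  1  2  2  2  3  3  3
 S  0  0  0  0  1  2  2  2  3  3  3  3  4
 C  0  0  0  0  1  2  3  3  3  4  4  4  4
 K  0  0  0  0  1  2  3  3  3  4  4  4  4
 S  0  0  0  0  1  2  3  3  4  4  4  4  5
 E  0  0  0  0  1  2  3  4  4  4  5  5  5
dp[8][12] = 5. One LCS (by backtracking along matches): CESCS.

5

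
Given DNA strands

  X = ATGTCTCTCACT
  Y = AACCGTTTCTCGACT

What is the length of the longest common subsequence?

Taking A (X #1, Y #2), then T (X #2, Y #6), then T (X #4, Y #7), then T (X #6, Y #8), then C (X #7, Y #9), then T (X #8, Y #10), then C (X #9, Y #11), then A (X #10, Y #13), then C (X #11, Y #14), then T (X #12, Y #15) gives a common subsequence of length 10, and the DP table's final entry dp[12][15] is also 10, so no common subsequence is longer.

10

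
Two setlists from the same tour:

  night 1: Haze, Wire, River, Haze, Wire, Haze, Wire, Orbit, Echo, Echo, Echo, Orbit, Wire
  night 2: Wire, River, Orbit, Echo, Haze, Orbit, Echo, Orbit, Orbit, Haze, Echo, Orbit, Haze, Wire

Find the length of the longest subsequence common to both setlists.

8

One common subsequence of length 8: Wire [2,1], then River [3,2], then Haze [6,5], then Orbit [8,6], then Echo [9,7], then Echo [11,11], then Orbit [12,12], then Wire [13,14]. dp[13][14] = 8 confirms this is the maximum.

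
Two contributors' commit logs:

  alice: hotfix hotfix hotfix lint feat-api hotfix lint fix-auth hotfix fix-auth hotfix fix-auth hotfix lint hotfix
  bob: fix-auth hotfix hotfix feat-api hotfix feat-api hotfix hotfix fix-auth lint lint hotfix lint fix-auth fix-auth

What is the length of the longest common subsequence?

Taking hotfix at alice[1]=bob[2] → hotfix at alice[2]=bob[3] → hotfix at alice[3]=bob[5] → feat-api at alice[5]=bob[6] → hotfix at alice[6]=bob[8] → lint at alice[7]=bob[11] → hotfix at alice[9]=bob[12] → fix-auth at alice[10]=bob[14] → fix-auth at alice[12]=bob[15] gives a common subsequence of length 9. The LCS DP gives dp[15][15] = 9, so this is optimal.

9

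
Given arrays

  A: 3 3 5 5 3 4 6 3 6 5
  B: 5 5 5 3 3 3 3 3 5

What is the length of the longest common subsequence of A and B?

5

Taking 3 [1,5], 3 [2,6], 3 [5,7], 3 [8,8], 5 [10,9] gives a common subsequence of length 5, and the DP table's final entry dp[10][9] is also 5, so no common subsequence is longer.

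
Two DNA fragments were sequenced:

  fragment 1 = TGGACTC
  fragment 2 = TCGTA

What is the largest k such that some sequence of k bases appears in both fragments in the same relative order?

Let dp[i][j] be the LCS length of the first i bases of fragment 1 and the first j bases of fragment 2. dp[i][j] = dp[i-1][j-1]+1 when the i-th and j-th bases match, else max(dp[i-1][j], dp[i][j-1]).
    ·  T  C  G  T  A
 ·  0  0  0  0  0  0
 T  0  1  1  1  1  1
 G  0  1  1  2  2  2
 G  0  1  1  2  2  2
 A  0  1  1  2  2  3
 C  0  1  2  2  2  3
 T  0  1  2  2  3  3
 C  0  1  2  2  3  3
dp[7][5] = 3. One LCS (by backtracking along matches): TGA.

3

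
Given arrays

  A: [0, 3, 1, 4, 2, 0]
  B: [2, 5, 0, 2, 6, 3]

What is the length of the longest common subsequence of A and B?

Let dp[i][j] be the LCS length of the first i values of A and the first j values of B. dp[i][j] = dp[i-1][j-1]+1 when the i-th and j-th values match, else max(dp[i-1][j], dp[i][j-1]).
    ·  2  5  0  2  6  3
 ·  0  0  0  0  0  0  0
 0  0  0  0  1  1  1  1
 3  0  0  0  1  1  1  2
 1  0  0  0  1  1  1  2
 4  0  0  0  1  1  1  2
 2  0  1  1  1  2  2  2
 0  0  1  1  2  2  2  2
dp[6][6] = 2. One LCS (by backtracking along matches): 0, 3.

2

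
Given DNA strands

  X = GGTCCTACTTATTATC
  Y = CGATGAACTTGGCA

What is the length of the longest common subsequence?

Pick G [1,2] → G [2,5] → A [7,7] → C [8,8] → T [9,9] → T [10,10] → A [14,14]; all 7 bases appear in both, in order. Since dp[16][14] = 7, nothing longer is possible.

7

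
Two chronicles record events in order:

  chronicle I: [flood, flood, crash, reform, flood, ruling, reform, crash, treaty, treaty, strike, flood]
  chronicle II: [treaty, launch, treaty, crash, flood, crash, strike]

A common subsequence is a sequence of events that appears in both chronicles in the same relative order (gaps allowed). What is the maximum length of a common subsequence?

4

Taking crash [3,4], then flood [5,5], then crash [8,6], then strike [11,7] gives a common subsequence of length 4, and the DP table's final entry dp[12][7] is also 4, so no common subsequence is longer.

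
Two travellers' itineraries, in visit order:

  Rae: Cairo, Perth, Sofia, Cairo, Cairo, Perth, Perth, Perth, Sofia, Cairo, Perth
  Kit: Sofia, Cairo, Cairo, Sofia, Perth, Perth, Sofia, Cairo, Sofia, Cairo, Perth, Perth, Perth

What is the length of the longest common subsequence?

8

Pick Cairo [1,3]; then Perth [2,6]; then Sofia [3,7]; then Cairo [4,8]; then Cairo [5,10]; then Perth [7,11]; then Perth [8,12]; then Perth [11,13]; all 8 stops appear in both, in order. dp[11][13] = 8 confirms this is the maximum.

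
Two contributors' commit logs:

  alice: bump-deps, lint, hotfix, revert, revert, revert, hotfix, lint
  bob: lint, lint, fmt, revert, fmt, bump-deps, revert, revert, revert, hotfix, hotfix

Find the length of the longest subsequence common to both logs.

5

One common subsequence of length 5: bump-deps [1,6]; then revert [4,7]; then revert [5,8]; then revert [6,9]; then hotfix [7,11]. The LCS DP gives dp[8][11] = 5, so this is optimal.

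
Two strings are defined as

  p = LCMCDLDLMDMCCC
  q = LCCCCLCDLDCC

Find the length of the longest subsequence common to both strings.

9

One common subsequence of length 9: L [1,1]; then C [2,4]; then C [4,5]; then L [6,6]; then D [7,8]; then L [8,9]; then D [10,10]; then C [13,11]; then C [14,12]. Since dp[14][12] = 9, nothing longer is possible.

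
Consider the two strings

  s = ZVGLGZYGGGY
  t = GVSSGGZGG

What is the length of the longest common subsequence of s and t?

Let dp[i][j] be the LCS length of the first i characters of s and the first j characters of t. dp[i][j] = dp[i-1][j-1]+1 when the i-th and j-th characters match, else max(dp[i-1][j], dp[i][j-1]).
    ·  G  V  S  S  G  G  Z  G  G
 ·  0  0  0  0  0  0  0  0  0  0
 Z  0  0  0  0  0  0  0  1  1  1
 V  0  0  1  1  1  1  1  1  1  1
 G  0  1  1  1  1  2  2  2  2  2
 L  0  1  1  1  1  2  2  2  2  2
 G  0  1  1  1  1  2  3  3  3  3
 Z  0  1  1  1  1  2  3  4  4  4
 Y  0  1  1  1  1  2  3  4  4  4
 G  0  1  1  1  1  2  3  4  5  5
 G  0  1  1  1  1  2  3  4  5  6
 G  0  1  1  1  1  2  3  4  5  6
 Y  0  1  1  1  1  2  3  4  5  6
dp[11][9] = 6. One LCS (by backtracking along matches): VGGZGG.

6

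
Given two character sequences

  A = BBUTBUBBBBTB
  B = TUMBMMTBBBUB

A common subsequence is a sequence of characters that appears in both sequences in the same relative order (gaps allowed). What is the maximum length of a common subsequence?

Let dp[i][j] be the LCS length of the first i characters of A and the first j characters of B. dp[i][j] = dp[i-1][j-1]+1 when the i-th and j-th characters match, else max(dp[i-1][j], dp[i][j-1]).
    ·  T  U  M  B  M  M  T  B  B  B  U  B
 ·  0  0  0  0  0  0  0  0  0  0  0  0  0
 B  0  0  0  0  1  1  1  1  1  1  1  1  1
 B  0  0  0  0  1  1  1  1  2  2  2  2  2
 U  0  0  1  1  1  1  1  1  2  2  2  3  3
 T  0  1  1  1  1  1  1  2  2  2  2  3  3
 B  0  1  1  1  2  2  2  2  3  3  3  3  4
 U  0  1  2  2  2  2  2  2  3  3  3  4  4
 B  0  1  2  2  3  3  3  3  3  4  4  4  5
 B  0  1  2  2  3  3  3  3  4  4  5  5  5
 B  0  1  2  2  3  3  3  3  4  5  5  5  6
 B  0  1  2  2  3  3  3  3  4  5  6  6  6
 T  0  1  2  2  3  3  3  4  4  5  6  6  6
 B  0  1  2  2  3  3  3  4  5  5  6  6  7
dp[12][12] = 7. One LCS (by backtracking along matches): TUBBBBB.

7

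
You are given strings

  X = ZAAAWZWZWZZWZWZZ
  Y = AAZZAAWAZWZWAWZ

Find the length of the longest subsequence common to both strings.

10

Taking Z at X[1]=Y[4] → A at X[2]=Y[5] → A at X[3]=Y[6] → A at X[4]=Y[8] → Z at X[6]=Y[9] → W at X[7]=Y[10] → Z at X[8]=Y[11] → W at X[9]=Y[12] → W at X[14]=Y[14] → Z at X[16]=Y[15] gives a common subsequence of length 10. The LCS DP gives dp[16][15] = 10, so this is optimal.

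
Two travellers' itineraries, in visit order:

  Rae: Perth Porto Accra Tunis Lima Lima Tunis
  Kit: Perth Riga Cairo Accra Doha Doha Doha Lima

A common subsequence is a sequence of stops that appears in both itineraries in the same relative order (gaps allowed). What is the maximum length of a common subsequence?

Match Perth at Rae[1]=Kit[1]; then Accra at Rae[3]=Kit[4]; then Lima at Rae[6]=Kit[8] — 3 stops in the same relative order in both, and the DP table's final entry dp[7][8] is also 3, so no common subsequence is longer.

3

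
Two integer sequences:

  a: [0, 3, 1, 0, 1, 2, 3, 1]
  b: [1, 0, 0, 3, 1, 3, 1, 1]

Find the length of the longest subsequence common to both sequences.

5

Taking 0 (a #1, b #3); then 3 (a #2, b #4); then 1 (a #3, b #5); then 1 (a #5, b #7); then 1 (a #8, b #8) gives a common subsequence of length 5. The LCS DP gives dp[8][8] = 5, so this is optimal.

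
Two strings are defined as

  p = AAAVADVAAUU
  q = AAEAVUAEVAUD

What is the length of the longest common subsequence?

Taking A at p[1]=q[1], then A at p[2]=q[2], then A at p[3]=q[4], then V at p[4]=q[5], then A at p[5]=q[7], then V at p[7]=q[9], then A at p[9]=q[10], then U at p[10]=q[11] gives a common subsequence of length 8. dp[11][12] = 8 confirms this is the maximum.

8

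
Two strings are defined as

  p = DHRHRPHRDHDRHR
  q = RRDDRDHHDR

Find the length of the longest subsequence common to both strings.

Pick R [3,1]; then R [5,2]; then R [8,5]; then D [9,6]; then H [10,8]; then D [11,9]; then R [14,10]; all 7 characters appear in both, in order. dp[14][10] = 7 confirms this is the maximum.

7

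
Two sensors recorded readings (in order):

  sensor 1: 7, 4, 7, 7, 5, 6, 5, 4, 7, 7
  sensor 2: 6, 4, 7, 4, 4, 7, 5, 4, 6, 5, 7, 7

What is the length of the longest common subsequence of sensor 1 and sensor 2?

Pick 7 at sensor 1[1]=sensor 2[3] → 4 at sensor 1[2]=sensor 2[5] → 7 at sensor 1[4]=sensor 2[6] → 5 at sensor 1[5]=sensor 2[7] → 6 at sensor 1[6]=sensor 2[9] → 5 at sensor 1[7]=sensor 2[10] → 7 at sensor 1[9]=sensor 2[11] → 7 at sensor 1[10]=sensor 2[12]; all 8 values appear in both, in order. Since dp[10][12] = 8, nothing longer is possible.

8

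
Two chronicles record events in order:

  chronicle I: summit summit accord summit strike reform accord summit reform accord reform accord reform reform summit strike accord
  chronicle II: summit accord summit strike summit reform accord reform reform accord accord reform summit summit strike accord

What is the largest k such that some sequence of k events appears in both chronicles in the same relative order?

13

One common subsequence of length 13: summit at chronicle I[2]=chronicle II[1], then accord at chronicle I[3]=chronicle II[2], then summit at chronicle I[4]=chronicle II[3], then strike at chronicle I[5]=chronicle II[4], then reform at chronicle I[6]=chronicle II[6], then accord at chronicle I[7]=chronicle II[7], then reform at chronicle I[9]=chronicle II[9], then accord at chronicle I[10]=chronicle II[10], then accord at chronicle I[12]=chronicle II[11], then reform at chronicle I[13]=chronicle II[12], then summit at chronicle I[15]=chronicle II[14], then strike at chronicle I[16]=chronicle II[15], then accord at chronicle I[17]=chronicle II[16], and the DP table's final entry dp[17][16] is also 13, so no common subsequence is longer.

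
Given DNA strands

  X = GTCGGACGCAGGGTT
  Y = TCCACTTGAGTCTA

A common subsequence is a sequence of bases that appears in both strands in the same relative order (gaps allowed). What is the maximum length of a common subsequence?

One common subsequence of length 9: T at X[2]=Y[1], C at X[3]=Y[3], A at X[6]=Y[4], C at X[7]=Y[5], G at X[8]=Y[8], A at X[10]=Y[9], G at X[13]=Y[10], T at X[14]=Y[11], T at X[15]=Y[13]. Since dp[15][14] = 9, nothing longer is possible.

9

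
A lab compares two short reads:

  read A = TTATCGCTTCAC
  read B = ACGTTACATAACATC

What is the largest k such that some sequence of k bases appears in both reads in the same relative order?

Taking T [1,4], then T [2,5], then A [3,6], then C [5,7], then T [8,9], then C [10,12], then A [11,13], then C [12,15] gives a common subsequence of length 8, and the DP table's final entry dp[12][15] is also 8, so no common subsequence is longer.

8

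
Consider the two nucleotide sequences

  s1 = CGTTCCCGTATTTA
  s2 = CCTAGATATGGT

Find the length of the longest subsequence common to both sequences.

7

Taking C at s1[1]=s2[2], then T at s1[3]=s2[3], then G at s1[8]=s2[5], then T at s1[9]=s2[7], then A at s1[10]=s2[8], then T at s1[11]=s2[9], then T at s1[13]=s2[12] gives a common subsequence of length 7, and the DP table's final entry dp[14][12] is also 7, so no common subsequence is longer.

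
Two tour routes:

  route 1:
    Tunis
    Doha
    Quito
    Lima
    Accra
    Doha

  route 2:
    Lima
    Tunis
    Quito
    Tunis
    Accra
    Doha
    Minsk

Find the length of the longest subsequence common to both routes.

4

Taking Tunis [1,2], then Quito [3,3], then Accra [5,5], then Doha [6,6] gives a common subsequence of length 4. Since dp[6][7] = 4, nothing longer is possible.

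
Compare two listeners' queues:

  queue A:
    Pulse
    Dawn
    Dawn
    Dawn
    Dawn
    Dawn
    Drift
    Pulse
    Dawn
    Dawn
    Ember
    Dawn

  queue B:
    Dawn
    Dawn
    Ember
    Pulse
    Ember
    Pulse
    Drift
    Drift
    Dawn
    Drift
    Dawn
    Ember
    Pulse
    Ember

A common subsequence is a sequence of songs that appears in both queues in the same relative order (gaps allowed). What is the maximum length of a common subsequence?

Taking Dawn [2,1], Dawn [3,2], Dawn [4,9], Dawn [5,11], Pulse [8,13], Ember [11,14] gives a common subsequence of length 6. dp[12][14] = 6 confirms this is the maximum.

6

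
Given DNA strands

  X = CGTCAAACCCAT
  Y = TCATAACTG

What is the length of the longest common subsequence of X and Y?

One common subsequence of length 7: T [3,1], C [4,2], A [5,3], A [6,5], A [7,6], C [10,7], T [12,8]. Since dp[12][9] = 7, nothing longer is possible.

7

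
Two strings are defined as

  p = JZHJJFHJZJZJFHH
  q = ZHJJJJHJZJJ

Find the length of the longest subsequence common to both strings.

9

Taking Z (p #2, q #1) → H (p #3, q #2) → J (p #4, q #5) → J (p #5, q #6) → H (p #7, q #7) → J (p #8, q #8) → Z (p #9, q #9) → J (p #10, q #10) → J (p #12, q #11) gives a common subsequence of length 9, and the DP table's final entry dp[15][11] is also 9, so no common subsequence is longer.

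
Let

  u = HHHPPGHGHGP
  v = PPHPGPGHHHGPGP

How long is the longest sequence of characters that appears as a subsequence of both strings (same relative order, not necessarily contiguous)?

8

Match H at u[3]=v[3], P at u[4]=v[4], P at u[5]=v[6], G at u[6]=v[7], H at u[7]=v[10], G at u[8]=v[11], G at u[10]=v[13], P at u[11]=v[14] — 8 characters in the same relative order in both. Since dp[11][14] = 8, nothing longer is possible.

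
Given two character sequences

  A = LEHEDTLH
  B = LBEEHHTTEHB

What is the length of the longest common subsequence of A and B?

Let dp[i][j] be the LCS length of the first i characters of A and the first j characters of B. dp[i][j] = dp[i-1][j-1]+1 when the i-th and j-th characters match, else max(dp[i-1][j], dp[i][j-1]).
    ·  L  B  E  E  H  H  T  T  E  H  B
 ·  0  0  0  0  0  0  0  0  0  0  0  0
 L  0  1  1  1  1  1  1  1  1  1  1  1
 E  0  1  1  2  2  2  2  2  2  2  2  2
 H  0  1  1  2  2  3  3  3  3  3  3  3
 E  0  1  1  2  3  3  3  3  3  4  4  4
 D  0  1  1  2  3  3  3  3  3  4  4  4
 T  0  1  1  2  3  3  3  4  4  4  4  4
 L  0  1  1  2  3  3  3  4  4  4  4  4
 H  0  1  1  2  3  4  4  4  4  4  5  5
dp[8][11] = 5. One LCS (by backtracking along matches): LEHEH.

5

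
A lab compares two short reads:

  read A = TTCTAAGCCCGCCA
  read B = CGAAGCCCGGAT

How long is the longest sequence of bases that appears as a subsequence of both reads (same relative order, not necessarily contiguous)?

9

Taking C [3,1]; then A [5,3]; then A [6,4]; then G [7,5]; then C [8,6]; then C [9,7]; then C [10,8]; then G [11,10]; then A [14,11] gives a common subsequence of length 9. The LCS DP gives dp[14][12] = 9, so this is optimal.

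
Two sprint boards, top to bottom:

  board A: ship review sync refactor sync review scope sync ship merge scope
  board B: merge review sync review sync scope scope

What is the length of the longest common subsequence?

Taking review (board A #2, board B #2), sync (board A #3, board B #3), sync (board A #5, board B #5), scope (board A #7, board B #6), scope (board A #11, board B #7) gives a common subsequence of length 5. Since dp[11][7] = 5, nothing longer is possible.

5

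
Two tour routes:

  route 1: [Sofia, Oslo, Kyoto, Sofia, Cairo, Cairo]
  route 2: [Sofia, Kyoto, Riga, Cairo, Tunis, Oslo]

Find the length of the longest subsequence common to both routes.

3

One common subsequence of length 3: Sofia at route 1[1]=route 2[1], then Kyoto at route 1[3]=route 2[2], then Cairo at route 1[5]=route 2[4]. The LCS DP gives dp[6][6] = 3, so this is optimal.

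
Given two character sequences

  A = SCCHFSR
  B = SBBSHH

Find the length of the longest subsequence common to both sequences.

Taking S [1,4] → H [4,6] gives a common subsequence of length 2, and the DP table's final entry dp[7][6] is also 2, so no common subsequence is longer.

2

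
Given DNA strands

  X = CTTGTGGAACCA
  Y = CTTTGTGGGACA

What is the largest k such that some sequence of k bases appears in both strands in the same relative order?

10

Let dp[i][j] be the LCS length of the first i bases of X and the first j bases of Y. dp[i][j] = dp[i-1][j-1]+1 when the i-th and j-th bases match, else max(dp[i-1][j], dp[i][j-1]).
    ·  C  T  T  T  G  T  G  G  G  A  C  A
 ·  0  0  0  0  0  0  0  0  0  0  0  0  0
 C  0  1  1  1  1  1  1  1  1  1  1  1  1
 T  0  1  2  2  2  2  2  2  2  2  2  2  2
 T  0  1  2  3  3  3  3  3  3  3  3  3  3
 G  0  1  2  3  3  4  4  4  4  4  4  4  4
 T  0  1  2  3  4  4  5  5  5  5  5  5  5
 G  0  1  2  3  4  5  5  6  6  6  6  6  6
 G  0  1  2  3  4  5  5  6  7  7  7  7  7
 A  0  1  2  3  4  5  5  6  7  7  8  8  8
 A  0  1  2  3  4  5  5  6  7  7  8  8  9
 C  0  1  2  3  4  5  5  6  7  7  8  9  9
 C  0  1  2  3  4  5  5  6  7  7  8  9  9
 A  0  1  2  3  4  5  5  6  7  7  8  9 10
dp[12][12] = 10. One LCS (by backtracking along matches): CTTGTGGACA.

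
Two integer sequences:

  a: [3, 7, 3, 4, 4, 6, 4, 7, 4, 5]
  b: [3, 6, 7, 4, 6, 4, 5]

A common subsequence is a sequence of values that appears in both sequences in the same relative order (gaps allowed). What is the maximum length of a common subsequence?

Pick 3 [1,1], 7 [2,3], 4 [5,4], 6 [6,5], 4 [9,6], 5 [10,7]; all 6 values appear in both, in order, and the DP table's final entry dp[10][7] is also 6, so no common subsequence is longer.

6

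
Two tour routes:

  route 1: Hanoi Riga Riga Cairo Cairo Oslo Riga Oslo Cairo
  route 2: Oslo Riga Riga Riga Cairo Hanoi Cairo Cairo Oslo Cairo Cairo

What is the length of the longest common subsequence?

Match Riga (route 1 #2, route 2 #3), then Riga (route 1 #3, route 2 #4), then Cairo (route 1 #4, route 2 #7), then Cairo (route 1 #5, route 2 #8), then Oslo (route 1 #6, route 2 #9), then Cairo (route 1 #9, route 2 #11) — 6 stops in the same relative order in both, and the DP table's final entry dp[9][11] is also 6, so no common subsequence is longer.

6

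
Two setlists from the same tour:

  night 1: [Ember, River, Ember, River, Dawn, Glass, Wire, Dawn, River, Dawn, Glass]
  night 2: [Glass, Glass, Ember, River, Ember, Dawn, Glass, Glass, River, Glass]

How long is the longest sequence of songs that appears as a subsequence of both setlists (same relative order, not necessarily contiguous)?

7

Match Ember (night 1 #1, night 2 #3); then River (night 1 #2, night 2 #4); then Ember (night 1 #3, night 2 #5); then Dawn (night 1 #5, night 2 #6); then Glass (night 1 #6, night 2 #8); then River (night 1 #9, night 2 #9); then Glass (night 1 #11, night 2 #10) — 7 songs in the same relative order in both. The LCS DP gives dp[11][10] = 7, so this is optimal.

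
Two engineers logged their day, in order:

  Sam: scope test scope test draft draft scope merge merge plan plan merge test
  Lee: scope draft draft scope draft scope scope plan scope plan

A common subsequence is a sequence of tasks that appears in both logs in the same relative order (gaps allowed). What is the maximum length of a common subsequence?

Match scope (Sam #1, Lee #1) → scope (Sam #3, Lee #4) → draft (Sam #5, Lee #5) → scope (Sam #7, Lee #7) → plan (Sam #10, Lee #8) → plan (Sam #11, Lee #10) — 6 tasks in the same relative order in both. dp[13][10] = 6 confirms this is the maximum.

6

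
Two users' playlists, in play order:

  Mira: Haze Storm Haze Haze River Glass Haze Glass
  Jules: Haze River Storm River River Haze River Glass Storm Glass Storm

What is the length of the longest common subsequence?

6

Pick Haze at Mira[1]=Jules[1] → Storm at Mira[2]=Jules[3] → Haze at Mira[4]=Jules[6] → River at Mira[5]=Jules[7] → Glass at Mira[6]=Jules[8] → Glass at Mira[8]=Jules[10]; all 6 songs appear in both, in order, and the DP table's final entry dp[8][11] is also 6, so no common subsequence is longer.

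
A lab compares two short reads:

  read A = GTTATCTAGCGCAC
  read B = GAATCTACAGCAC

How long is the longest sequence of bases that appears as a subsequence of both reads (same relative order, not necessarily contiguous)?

11

Match G (read A #1, read B #1); then A (read A #4, read B #3); then T (read A #5, read B #4); then C (read A #6, read B #5); then T (read A #7, read B #6); then A (read A #8, read B #7); then C (read A #10, read B #8); then G (read A #11, read B #10); then C (read A #12, read B #11); then A (read A #13, read B #12); then C (read A #14, read B #13) — 11 bases in the same relative order in both. Since dp[14][13] = 11, nothing longer is possible.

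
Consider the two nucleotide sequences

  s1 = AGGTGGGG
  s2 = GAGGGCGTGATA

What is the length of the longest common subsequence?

6

Pick A (s1 #1, s2 #2), then G (s1 #2, s2 #3), then G (s1 #3, s2 #4), then G (s1 #5, s2 #5), then G (s1 #6, s2 #7), then G (s1 #7, s2 #9); all 6 bases appear in both, in order. dp[8][12] = 6 confirms this is the maximum.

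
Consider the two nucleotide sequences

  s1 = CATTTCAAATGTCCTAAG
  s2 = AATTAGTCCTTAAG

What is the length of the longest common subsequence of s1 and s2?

12

One common subsequence of length 12: A [2,2], T [4,3], T [5,4], A [9,5], G [11,6], T [12,7], C [13,8], C [14,9], T [15,11], A [16,12], A [17,13], G [18,14]. Since dp[18][14] = 12, nothing longer is possible.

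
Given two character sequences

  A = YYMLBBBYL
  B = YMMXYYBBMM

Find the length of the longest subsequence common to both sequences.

Let dp[i][j] be the LCS length of the first i characters of A and the first j characters of B. dp[i][j] = dp[i-1][j-1]+1 when the i-th and j-th characters match, else max(dp[i-1][j], dp[i][j-1]).
    ·  Y  M  M  X  Y  Y  B  B  M  M
 ·  0  0  0  0  0  0  0  0  0  0  0
 Y  0  1  1  1  1  1  1  1  1  1  1
 Y  0  1  1  1  1  2  2  2  2  2  2
 M  0  1  2  2  2  2  2  2  2  3  3
 L  0  1  2  2  2  2  2  2  2  3  3
 B  0  1  2  2  2  2  2  3  3  3  3
 B  0  1  2  2  2  2  2  3  4  4  4
 B  0  1  2  2  2  2  2  3  4  4  4
 Y  0  1  2  2  2  3  3  3  4  4  4
 L  0  1  2  2  2  3  3  3  4  4  4
dp[9][10] = 4. One LCS (by backtracking along matches): YYBB.

4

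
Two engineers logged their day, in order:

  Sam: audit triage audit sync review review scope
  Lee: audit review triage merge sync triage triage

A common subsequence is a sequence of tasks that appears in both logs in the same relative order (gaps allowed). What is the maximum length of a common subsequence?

3

Pick audit (Sam #1, Lee #1), triage (Sam #2, Lee #3), sync (Sam #4, Lee #5); all 3 tasks appear in both, in order, and the DP table's final entry dp[7][7] is also 3, so no common subsequence is longer.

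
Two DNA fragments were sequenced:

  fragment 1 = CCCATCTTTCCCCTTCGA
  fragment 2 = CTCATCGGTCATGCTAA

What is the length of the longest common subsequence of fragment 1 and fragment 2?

10

Pick C at fragment 1[1]=fragment 2[1] → C at fragment 1[3]=fragment 2[3] → A at fragment 1[4]=fragment 2[4] → T at fragment 1[5]=fragment 2[5] → C at fragment 1[6]=fragment 2[6] → T at fragment 1[7]=fragment 2[9] → T at fragment 1[8]=fragment 2[12] → C at fragment 1[13]=fragment 2[14] → T at fragment 1[14]=fragment 2[15] → A at fragment 1[18]=fragment 2[17]; all 10 bases appear in both, in order. dp[18][17] = 10 confirms this is the maximum.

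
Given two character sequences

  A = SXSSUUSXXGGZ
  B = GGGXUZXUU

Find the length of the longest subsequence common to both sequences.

Let dp[i][j] be the LCS length of the first i characters of A and the first j characters of B. dp[i][j] = dp[i-1][j-1]+1 when the i-th and j-th characters match, else max(dp[i-1][j], dp[i][j-1]).
    ·  G  G  G  X  U  Z  X  U  U
 ·  0  0  0  0  0  0  0  0  0  0
 S  0  0  0  0  0  0  0  0  0  0
 X  0  0  0  0  1  1  1  1  1  1
 S  0  0  0  0  1  1  1  1  1  1
 S  0  0  0  0  1  1  1  1  1  1
 U  0  0  0  0  1  2  2  2  2  2
 U  0  0  0  0  1  2  2  2  3  3
 S  0  0  0  0  1  2  2  2  3  3
 X  0  0  0  0  1  2  2  3  3  3
 X  0  0  0  0  1  2  2  3  3  3
 G  0  1  1  1  1  2  2  3  3  3
 G  0  1  2  2  2  2  2  3  3  3
 Z  0  1  2  2  2  2  3  3  3  3
dp[12][9] = 3. One LCS (by backtracking along matches): XUU.

3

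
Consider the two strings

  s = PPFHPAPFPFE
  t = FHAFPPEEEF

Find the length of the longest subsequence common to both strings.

6

Pick F [3,1], then H [4,2], then A [6,3], then P [7,5], then P [9,6], then F [10,10]; all 6 characters appear in both, in order. The LCS DP gives dp[11][10] = 6, so this is optimal.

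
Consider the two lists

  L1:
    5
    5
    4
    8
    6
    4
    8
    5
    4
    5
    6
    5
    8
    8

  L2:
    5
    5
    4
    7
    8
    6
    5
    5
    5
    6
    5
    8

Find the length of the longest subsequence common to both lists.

Taking 5 [1,1], then 5 [2,2], then 4 [3,3], then 8 [4,5], then 6 [5,6], then 5 [8,8], then 5 [10,9], then 6 [11,10], then 5 [12,11], then 8 [14,12] gives a common subsequence of length 10. dp[14][12] = 10 confirms this is the maximum.

10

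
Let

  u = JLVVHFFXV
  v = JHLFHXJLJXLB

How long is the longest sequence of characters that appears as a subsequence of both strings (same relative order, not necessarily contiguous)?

Let dp[i][j] be the LCS length of the first i characters of u and the first j characters of v. dp[i][j] = dp[i-1][j-1]+1 when the i-th and j-th characters match, else max(dp[i-1][j], dp[i][j-1]).
    ·  J  H  L  F  H  X  J  L  J  X  L  B
 ·  0  0  0  0  0  0  0  0  0  0  0  0  0
 J  0  1  1  1  1  1  1  1  1  1  1  1  1
 L  0  1  1  2  2  2  2  2  2  2  2  2  2
 V  0  1  1  2  2  2  2  2  2  2  2  2  2
 V  0  1  1  2  2  2  2  2  2  2  2  2  2
 H  0  1  2  2  2  3  3  3  3  3  3  3  3
 F  0  1  2  2  3  3  3  3  3  3  3  3  3
 F  0  1  2  2  3  3  3  3  3  3  3  3  3
 X  0  1  2  2  3  3  4  4  4  4  4  4  4
 V  0  1  2  2  3  3  4  4  4  4  4  4  4
dp[9][12] = 4. One LCS (by backtracking along matches): JLHX.

4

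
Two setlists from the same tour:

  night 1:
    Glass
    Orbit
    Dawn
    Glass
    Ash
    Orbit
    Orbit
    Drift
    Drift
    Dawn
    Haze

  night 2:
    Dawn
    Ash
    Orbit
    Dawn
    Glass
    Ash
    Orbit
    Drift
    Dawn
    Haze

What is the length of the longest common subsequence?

8

Pick Orbit at night 1[2]=night 2[3], then Dawn at night 1[3]=night 2[4], then Glass at night 1[4]=night 2[5], then Ash at night 1[5]=night 2[6], then Orbit at night 1[7]=night 2[7], then Drift at night 1[9]=night 2[8], then Dawn at night 1[10]=night 2[9], then Haze at night 1[11]=night 2[10]; all 8 songs appear in both, in order. dp[11][10] = 8 confirms this is the maximum.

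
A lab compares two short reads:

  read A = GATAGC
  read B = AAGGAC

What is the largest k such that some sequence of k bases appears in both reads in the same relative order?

Let dp[i][j] be the LCS length of the first i bases of read A and the first j bases of read B. dp[i][j] = dp[i-1][j-1]+1 when the i-th and j-th bases match, else max(dp[i-1][j], dp[i][j-1]).
    ·  A  A  G  G  A  C
 ·  0  0  0  0  0  0  0
 G  0  0  0  1  1  1  1
 A  0  1  1  1  1  2  2
 T  0  1  1  1  1  2  2
 A  0  1  2  2  2  2  2
 G  0  1  2  3  3  3  3
 C  0  1  2  3  3  3  4
dp[6][6] = 4. One LCS (by backtracking along matches): AAGC.

4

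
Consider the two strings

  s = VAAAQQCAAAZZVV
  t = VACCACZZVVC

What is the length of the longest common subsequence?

8

Match V at s[1]=t[1]; then A at s[2]=t[2]; then A at s[4]=t[5]; then C at s[7]=t[6]; then Z at s[11]=t[7]; then Z at s[12]=t[8]; then V at s[13]=t[9]; then V at s[14]=t[10] — 8 characters in the same relative order in both. dp[14][11] = 8 confirms this is the maximum.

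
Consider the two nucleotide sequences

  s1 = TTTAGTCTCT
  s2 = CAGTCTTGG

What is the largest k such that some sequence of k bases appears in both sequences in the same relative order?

Taking A (s1 #4, s2 #2); then G (s1 #5, s2 #3); then T (s1 #6, s2 #4); then C (s1 #7, s2 #5); then T (s1 #8, s2 #6); then T (s1 #10, s2 #7) gives a common subsequence of length 6, and the DP table's final entry dp[10][9] is also 6, so no common subsequence is longer.

6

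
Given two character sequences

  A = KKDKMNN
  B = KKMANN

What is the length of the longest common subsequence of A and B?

Let dp[i][j] be the LCS length of the first i characters of A and the first j characters of B. dp[i][j] = dp[i-1][j-1]+1 when the i-th and j-th characters match, else max(dp[i-1][j], dp[i][j-1]).
    ·  K  K  M  A  N  N
 ·  0  0  0  0  0  0  0
 K  0  1  1  1  1  1  1
 K  0  1  2  2  2  2  2
 D  0  1  2  2  2  2  2
 K  0  1  2  2  2  2  2
 M  0  1  2  3  3  3  3
 N  0  1  2  3  3  4  4
 N  0  1  2  3  3  4  5
dp[7][6] = 5. One LCS (by backtracking along matches): KKMNN.

5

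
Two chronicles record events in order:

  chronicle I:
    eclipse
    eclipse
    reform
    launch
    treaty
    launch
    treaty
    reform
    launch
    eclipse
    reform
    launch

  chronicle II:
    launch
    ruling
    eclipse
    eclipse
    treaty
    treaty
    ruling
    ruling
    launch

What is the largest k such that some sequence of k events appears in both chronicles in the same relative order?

5

Match eclipse (chronicle I #1, chronicle II #3) → eclipse (chronicle I #2, chronicle II #4) → treaty (chronicle I #5, chronicle II #5) → treaty (chronicle I #7, chronicle II #6) → launch (chronicle I #12, chronicle II #9) — 5 events in the same relative order in both. Since dp[12][9] = 5, nothing longer is possible.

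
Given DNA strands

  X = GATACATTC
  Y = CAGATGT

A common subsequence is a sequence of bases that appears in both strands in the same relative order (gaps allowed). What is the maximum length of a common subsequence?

Let dp[i][j] be the LCS length of the first i bases of X and the first j bases of Y. dp[i][j] = dp[i-1][j-1]+1 when the i-th and j-th bases match, else max(dp[i-1][j], dp[i][j-1]).
    ·  C  A  G  A  T  G  T
 ·  0  0  0  0  0  0  0  0
 G  0  0  0  1  1  1  1  1
 A  0  0  1  1  2  2  2  2
 T  0  0  1  1  2  3  3  3
 A  0  0  1  1  2  3  3  3
 C  0  1  1  1  2  3  3  3
 A  0  1  2  2  2  3  3  3
 T  0  1  2  2  2  3  3  4
 T  0  1  2  2  2  3  3  4
 C  0  1  2  2  2  3  3  4
dp[9][7] = 4. One LCS (by backtracking along matches): GATT.

4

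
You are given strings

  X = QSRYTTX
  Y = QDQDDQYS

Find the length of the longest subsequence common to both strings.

2

Let dp[i][j] be the LCS length of the first i characters of X and the first j characters of Y. dp[i][j] = dp[i-1][j-1]+1 when the i-th and j-th characters match, else max(dp[i-1][j], dp[i][j-1]).
    ·  Q  D  Q  D  D  Q  Y  S
 ·  0  0  0  0  0  0  0  0  0
 Q  0  1  1  1  1  1  1  1  1
 S  0  1  1  1  1  1  1  1  2
 R  0  1  1  1  1  1  1  1  2
 Y  0  1  1  1  1  1  1  2  2
 T  0  1  1  1  1  1  1  2  2
 T  0  1  1  1  1  1  1  2  2
 X  0  1  1  1  1  1  1  2  2
dp[7][8] = 2. One LCS (by backtracking along matches): QS.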